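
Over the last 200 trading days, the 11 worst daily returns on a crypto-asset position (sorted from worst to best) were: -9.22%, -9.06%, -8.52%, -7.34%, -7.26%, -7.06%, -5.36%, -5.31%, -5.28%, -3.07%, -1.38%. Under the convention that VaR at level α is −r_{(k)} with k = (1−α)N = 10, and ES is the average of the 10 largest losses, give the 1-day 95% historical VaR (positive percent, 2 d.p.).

3.07%

k = 10; the 10th lowest return is -3.07%, so VaR = 3.07%.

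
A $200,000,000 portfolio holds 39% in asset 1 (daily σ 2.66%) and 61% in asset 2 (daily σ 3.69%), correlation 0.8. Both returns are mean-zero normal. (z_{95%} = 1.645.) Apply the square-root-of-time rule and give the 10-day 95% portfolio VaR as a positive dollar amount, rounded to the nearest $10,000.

$32,700,000

σ_p = √(0.39²·2.66² + 0.61²·3.69² + 2·0.8·0.39·0.61·2.66·3.69) = 3.143%.
σ_{10d} = 3.143% × √10 = 9.939%.
VaR = 1.645 × 9.939% = 16.350%; on $200,000,000 that is $32,700,000.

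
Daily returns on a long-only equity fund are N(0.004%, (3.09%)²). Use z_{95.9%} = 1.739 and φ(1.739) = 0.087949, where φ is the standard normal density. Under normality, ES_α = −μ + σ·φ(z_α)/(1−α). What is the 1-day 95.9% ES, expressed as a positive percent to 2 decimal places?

Tail multiplier: φ(z)/(1−α) = 0.087949 / 0.041 = 2.145.
ES = −(0.004%) + 3.09% × 2.145 = 6.624%.

6.62%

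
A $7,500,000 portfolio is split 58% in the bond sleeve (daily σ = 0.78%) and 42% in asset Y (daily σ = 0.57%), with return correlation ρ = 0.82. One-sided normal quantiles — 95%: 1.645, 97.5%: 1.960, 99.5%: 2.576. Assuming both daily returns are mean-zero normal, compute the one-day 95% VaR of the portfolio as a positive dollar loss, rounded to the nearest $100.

$81,800

σ_p² = 0.58²·0.78² + 0.42²·0.57² + 2·0.82·0.58·0.42·0.78·0.57 = 0.4396 (%²).
σ_p = √0.4396 = 0.663%.
VaR = 1.645 × 0.663% = 1.091%; on $7,500,000 that is $81,825.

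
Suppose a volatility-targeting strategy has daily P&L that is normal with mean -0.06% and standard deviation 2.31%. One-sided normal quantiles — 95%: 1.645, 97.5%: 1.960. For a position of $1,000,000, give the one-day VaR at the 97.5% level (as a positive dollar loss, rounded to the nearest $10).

$45,880

VaR = −μ + z·σ = −(-0.06%) + 1.960 × 2.31% = 4.588%.
On $1,000,000: 0.04588 × $1,000,000 = $45,880.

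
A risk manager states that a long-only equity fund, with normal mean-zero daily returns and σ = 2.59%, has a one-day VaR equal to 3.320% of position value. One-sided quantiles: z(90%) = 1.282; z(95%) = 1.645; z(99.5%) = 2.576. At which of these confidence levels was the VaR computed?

90%

Implied z = VaR/σ = 3.320 / 2.59 = 1.282.
This matches z(90%) = 1.282.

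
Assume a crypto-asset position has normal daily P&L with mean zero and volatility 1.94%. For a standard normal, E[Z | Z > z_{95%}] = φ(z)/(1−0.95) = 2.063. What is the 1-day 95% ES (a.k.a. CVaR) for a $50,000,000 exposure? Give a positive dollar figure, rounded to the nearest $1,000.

ES = 1.94% × 2.063 = 4.002%.
On $50,000,000: 0.04002 × $50,000,000 = $2,001,000.

$2,001,000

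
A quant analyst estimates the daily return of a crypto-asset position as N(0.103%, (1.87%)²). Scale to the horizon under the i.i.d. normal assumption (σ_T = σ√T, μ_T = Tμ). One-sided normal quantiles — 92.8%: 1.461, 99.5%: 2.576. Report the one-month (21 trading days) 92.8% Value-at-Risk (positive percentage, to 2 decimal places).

10.36%

σ_{21d} = 1.87% × √21 = 8.569%; μ_{21d} = 21 × 0.103% = 2.163%.
VaR = −(2.163%) + 1.461 × 8.569% = 10.356%.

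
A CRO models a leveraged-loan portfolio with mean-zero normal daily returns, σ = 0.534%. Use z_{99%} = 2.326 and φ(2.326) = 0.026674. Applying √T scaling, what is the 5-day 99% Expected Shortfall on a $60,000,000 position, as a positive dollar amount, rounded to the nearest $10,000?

$1,910,000

σ_{5d} = 0.534% × √5 = 1.194%.
ES multiplier = φ(z)/(1−α) = 0.026674/0.01 = 2.667.
ES = 1.194% × 2.667 = 3.184%; on $60,000,000: $1,910,400.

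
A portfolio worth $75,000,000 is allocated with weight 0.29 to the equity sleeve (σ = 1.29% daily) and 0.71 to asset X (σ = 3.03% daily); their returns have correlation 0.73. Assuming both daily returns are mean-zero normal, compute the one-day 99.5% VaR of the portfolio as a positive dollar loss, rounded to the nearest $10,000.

$4,710,000

σ_p² = 0.29²·1.29² + 0.71²·3.03² + 2·0.73·0.29·0.71·1.29·3.03 = 5.9431 (%²).
σ_p = √5.9431 = 2.438%.
At 99.5%, z = 2.576.
VaR = 2.576 × 2.438% = 6.280%; on $75,000,000 that is $4,710,000.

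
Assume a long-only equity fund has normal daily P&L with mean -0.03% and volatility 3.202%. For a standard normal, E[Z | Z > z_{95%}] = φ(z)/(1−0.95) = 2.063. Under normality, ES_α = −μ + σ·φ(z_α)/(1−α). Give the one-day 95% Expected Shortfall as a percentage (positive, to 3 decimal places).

ES = −(-0.03%) + 3.202% × 2.063 = 6.636%.

6.636%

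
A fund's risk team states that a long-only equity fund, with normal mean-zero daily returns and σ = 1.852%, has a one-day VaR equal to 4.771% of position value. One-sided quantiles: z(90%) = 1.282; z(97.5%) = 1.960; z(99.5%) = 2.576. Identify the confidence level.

Implied z = VaR/σ = 4.771 / 1.852 = 2.576.
This matches z(99.5%) = 2.576.

99.5%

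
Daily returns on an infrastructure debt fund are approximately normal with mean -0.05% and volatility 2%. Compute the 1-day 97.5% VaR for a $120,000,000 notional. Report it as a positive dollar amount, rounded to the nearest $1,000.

$4,764,000

At 97.5% one-sided, z = 1.960.
VaR = −μ + z·σ = −(-0.05%) + 1.960 × 2% = 3.970%.
On $120,000,000: 0.03970 × $120,000,000 = $4,764,000.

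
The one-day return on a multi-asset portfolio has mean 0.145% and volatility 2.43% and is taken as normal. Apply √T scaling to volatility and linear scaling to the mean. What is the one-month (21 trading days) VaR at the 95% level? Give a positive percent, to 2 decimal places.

15.27%

At 95%, z = 1.645.
σ_{21d} = 2.43% × √21 = 11.136%; μ_{21d} = 21 × 0.145% = 3.045%.
VaR = −(3.045%) + 1.645 × 11.136% = 15.274%.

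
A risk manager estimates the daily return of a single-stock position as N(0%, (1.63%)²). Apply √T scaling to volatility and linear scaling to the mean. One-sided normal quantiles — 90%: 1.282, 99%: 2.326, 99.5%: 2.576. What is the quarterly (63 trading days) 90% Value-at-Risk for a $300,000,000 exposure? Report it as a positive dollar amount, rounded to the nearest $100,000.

$49,800,000

σ_{63d} = 1.63% × √63 = 12.938%.
VaR = 1.282 × 12.938% = 16.587%.
On $300,000,000: 0.16587 × $300,000,000 = $49,761,000.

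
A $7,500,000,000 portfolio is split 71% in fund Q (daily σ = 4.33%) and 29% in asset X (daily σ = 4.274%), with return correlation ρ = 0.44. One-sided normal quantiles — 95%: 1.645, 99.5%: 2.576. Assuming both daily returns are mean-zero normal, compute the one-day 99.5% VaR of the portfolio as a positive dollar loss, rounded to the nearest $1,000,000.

$732,000,000

σ_p² = 0.71²·4.33² + 0.29²·4.274² + 2·0.44·0.71·0.29·4.33·4.274 = 14.3408 (%²).
σ_p = √14.3408 = 3.787%.
VaR = 2.576 × 3.787% = 9.755%; on $7,500,000,000 that is $731,625,000.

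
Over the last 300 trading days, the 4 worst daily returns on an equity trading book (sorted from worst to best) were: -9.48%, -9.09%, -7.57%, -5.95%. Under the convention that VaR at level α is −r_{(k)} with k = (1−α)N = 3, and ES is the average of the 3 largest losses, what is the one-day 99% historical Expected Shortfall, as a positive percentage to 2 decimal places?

8.71%

The 3 worst returns sum to -26.14%.
ES = −(-26.14%) / 3 = 8.7133…% ≈ 8.71%.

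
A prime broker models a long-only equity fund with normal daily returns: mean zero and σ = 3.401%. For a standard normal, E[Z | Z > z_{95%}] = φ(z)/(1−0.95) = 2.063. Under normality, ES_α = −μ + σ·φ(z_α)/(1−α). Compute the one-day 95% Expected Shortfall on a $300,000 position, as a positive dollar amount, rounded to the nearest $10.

$21,050

ES = 3.401% × 2.063 = 7.016%.
On $300,000: 0.07016 × $300,000 = $21,048.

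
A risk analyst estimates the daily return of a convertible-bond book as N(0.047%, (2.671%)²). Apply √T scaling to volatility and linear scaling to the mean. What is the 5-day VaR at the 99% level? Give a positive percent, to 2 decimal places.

13.66%

At 99%, z = 2.326.
σ_{5d} = 2.671% × √5 = 5.973%; μ_{5d} = 5 × 0.047% = 0.235%.
VaR = −(0.235%) + 2.326 × 5.973% = 13.658%.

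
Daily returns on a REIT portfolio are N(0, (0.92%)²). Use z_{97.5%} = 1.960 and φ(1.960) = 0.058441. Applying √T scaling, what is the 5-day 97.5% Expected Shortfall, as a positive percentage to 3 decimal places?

σ_{5d} = 0.92% × √5 = 2.057%.
ES multiplier = φ(z)/(1−α) = 0.058441/0.025 = 2.338.
ES = 2.057% × 2.338 = 4.809%.

4.809%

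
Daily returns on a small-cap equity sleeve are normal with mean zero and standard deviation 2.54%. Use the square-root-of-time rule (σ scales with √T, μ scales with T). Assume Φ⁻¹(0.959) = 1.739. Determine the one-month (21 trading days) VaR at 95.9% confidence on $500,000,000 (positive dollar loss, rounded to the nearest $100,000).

$101,200,000

σ_{21d} = 2.54% × √21 = 11.640%.
VaR = 1.739 × 11.640% = 20.242%.
On $500,000,000: 0.20242 × $500,000,000 = $101,210,000.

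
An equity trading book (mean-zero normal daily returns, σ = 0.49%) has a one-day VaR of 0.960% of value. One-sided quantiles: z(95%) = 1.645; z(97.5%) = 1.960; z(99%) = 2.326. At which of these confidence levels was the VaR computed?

Implied z = VaR/σ = 0.960 / 0.49 = 1.959.
This matches z(97.5%) = 1.960.

97.5%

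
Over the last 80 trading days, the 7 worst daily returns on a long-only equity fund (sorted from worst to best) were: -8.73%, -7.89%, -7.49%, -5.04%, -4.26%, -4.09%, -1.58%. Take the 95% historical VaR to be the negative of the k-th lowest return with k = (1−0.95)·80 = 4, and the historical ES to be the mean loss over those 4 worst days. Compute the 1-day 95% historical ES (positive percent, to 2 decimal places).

The 4 worst returns sum to -29.15%.
ES = −(-29.15%) / 4 = 7.2875% ≈ 7.29%.

7.29%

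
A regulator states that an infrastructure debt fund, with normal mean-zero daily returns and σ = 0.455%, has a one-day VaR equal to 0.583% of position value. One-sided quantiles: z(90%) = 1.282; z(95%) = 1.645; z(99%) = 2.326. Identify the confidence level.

90%

Implied z = VaR/σ = 0.583 / 0.455 = 1.281.
This matches z(90%) = 1.282.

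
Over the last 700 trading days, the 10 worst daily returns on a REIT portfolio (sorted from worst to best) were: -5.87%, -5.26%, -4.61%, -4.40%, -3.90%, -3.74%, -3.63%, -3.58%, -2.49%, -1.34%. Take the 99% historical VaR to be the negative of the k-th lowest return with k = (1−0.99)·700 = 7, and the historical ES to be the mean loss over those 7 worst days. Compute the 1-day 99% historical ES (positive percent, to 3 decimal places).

The 7 worst returns sum to -31.41%.
ES = −(-31.41%) / 7 = 4.4871…% ≈ 4.487%.

4.487%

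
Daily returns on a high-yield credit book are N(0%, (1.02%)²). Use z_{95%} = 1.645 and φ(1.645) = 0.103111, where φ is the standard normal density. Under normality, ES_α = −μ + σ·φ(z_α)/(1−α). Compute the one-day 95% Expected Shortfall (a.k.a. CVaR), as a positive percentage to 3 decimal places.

2.103%

Tail multiplier: φ(z)/(1−α) = 0.103111 / 0.05 = 2.062.
ES = 1.02% × 2.062 = 2.103%.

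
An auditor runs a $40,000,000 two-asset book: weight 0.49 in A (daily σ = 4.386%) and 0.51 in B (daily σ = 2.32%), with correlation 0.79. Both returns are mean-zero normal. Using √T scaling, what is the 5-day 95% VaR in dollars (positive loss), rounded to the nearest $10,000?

σ_p = √(0.49²·4.386² + 0.51²·2.32² + 2·0.79·0.49·0.51·4.386·2.32) = 3.168%.
σ_{5d} = 3.168% × √5 = 7.084%.
z(95%) = 1.645.
VaR = 1.645 × 7.084% = 11.653%; on $40,000,000 that is $4,661,200.

$4,660,000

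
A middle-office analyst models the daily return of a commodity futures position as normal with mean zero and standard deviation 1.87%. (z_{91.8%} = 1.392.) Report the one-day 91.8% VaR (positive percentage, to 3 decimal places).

2.603%

VaR = z·σ = 1.392 × 1.87% = 2.603%.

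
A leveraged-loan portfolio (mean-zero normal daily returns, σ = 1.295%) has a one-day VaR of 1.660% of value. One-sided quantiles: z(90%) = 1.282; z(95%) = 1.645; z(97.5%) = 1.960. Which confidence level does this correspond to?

90%

Implied z = VaR/σ = 1.660 / 1.295 = 1.282.
This matches z(90%) = 1.282.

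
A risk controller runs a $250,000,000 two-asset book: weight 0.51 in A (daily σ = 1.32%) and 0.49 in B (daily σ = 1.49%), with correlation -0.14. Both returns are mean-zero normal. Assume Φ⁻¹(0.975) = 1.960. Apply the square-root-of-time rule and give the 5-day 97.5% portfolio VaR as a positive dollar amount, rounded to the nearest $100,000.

$10,100,000

σ_p = √(0.51²·1.32² + 0.49²·1.49² + 2·-0.14·0.51·0.49·1.32·1.49) = 0.921%.
σ_{5d} = 0.921% × √5 = 2.059%.
VaR = 1.960 × 2.059% = 4.036%; on $250,000,000 that is $10,090,000.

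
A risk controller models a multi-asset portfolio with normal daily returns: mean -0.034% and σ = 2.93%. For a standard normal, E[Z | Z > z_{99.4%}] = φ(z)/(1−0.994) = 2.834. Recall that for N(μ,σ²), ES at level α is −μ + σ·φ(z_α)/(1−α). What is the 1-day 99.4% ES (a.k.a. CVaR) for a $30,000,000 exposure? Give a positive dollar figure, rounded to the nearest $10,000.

ES = −(-0.034%) + 2.93% × 2.834 = 8.338%.
On $30,000,000: 0.08338 × $30,000,000 = $2,501,400.

$2,500,000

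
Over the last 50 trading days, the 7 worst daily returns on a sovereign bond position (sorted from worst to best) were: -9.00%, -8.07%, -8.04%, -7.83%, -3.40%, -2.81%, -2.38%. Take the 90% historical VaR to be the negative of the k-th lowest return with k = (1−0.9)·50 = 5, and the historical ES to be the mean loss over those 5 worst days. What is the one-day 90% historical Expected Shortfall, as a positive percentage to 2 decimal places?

The 5 worst returns sum to -36.34%.
ES = −(-36.34%) / 5 = 7.268% ≈ 7.27%.

7.27%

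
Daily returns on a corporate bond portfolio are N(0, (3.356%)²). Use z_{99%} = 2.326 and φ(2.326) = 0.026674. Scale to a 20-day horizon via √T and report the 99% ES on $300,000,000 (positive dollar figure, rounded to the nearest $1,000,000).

σ_{20d} = 3.356% × √20 = 15.008%.
ES multiplier = φ(z)/(1−α) = 0.026674/0.01 = 2.667.
ES = 15.008% × 2.667 = 40.026%; on $300,000,000: $120,078,000.

$120,000,000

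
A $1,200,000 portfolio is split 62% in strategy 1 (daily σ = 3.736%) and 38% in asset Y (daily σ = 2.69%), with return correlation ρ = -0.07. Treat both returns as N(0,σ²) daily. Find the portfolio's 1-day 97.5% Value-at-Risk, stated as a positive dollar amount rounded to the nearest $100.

σ_p² = 0.62²·3.736² + 0.38²·2.69² + 2·-0.07·0.62·0.38·3.736·2.69 = 6.0787 (%²).
σ_p = √6.0787 = 2.466%.
At 97.5%, z = 1.960.
VaR = 1.960 × 2.466% = 4.833%; on $1,200,000 that is $57,996.

$58,000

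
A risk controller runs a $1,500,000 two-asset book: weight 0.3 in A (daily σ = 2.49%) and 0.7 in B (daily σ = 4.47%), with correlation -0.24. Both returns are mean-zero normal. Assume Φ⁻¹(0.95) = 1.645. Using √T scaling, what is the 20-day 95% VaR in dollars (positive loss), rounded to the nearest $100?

σ_p = √(0.3²·2.49² + 0.7²·4.47² + 2·-0.24·0.3·0.7·2.49·4.47) = 3.038%.
σ_{20d} = 3.038% × √20 = 13.586%.
VaR = 1.645 × 13.586% = 22.349%; on $1,500,000 that is $335,235.

$335,200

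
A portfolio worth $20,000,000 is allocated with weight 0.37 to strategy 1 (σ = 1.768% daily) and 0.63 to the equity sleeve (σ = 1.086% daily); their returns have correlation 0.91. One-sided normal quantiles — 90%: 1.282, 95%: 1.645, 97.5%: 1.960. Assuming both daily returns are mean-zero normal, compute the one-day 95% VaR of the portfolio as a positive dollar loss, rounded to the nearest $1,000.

$430,000

σ_p² = 0.37²·1.768² + 0.63²·1.086² + 2·0.91·0.37·0.63·1.768·1.086 = 1.7106 (%²).
σ_p = √1.7106 = 1.308%.
VaR = 1.645 × 1.308% = 2.152%; on $20,000,000 that is $430,400.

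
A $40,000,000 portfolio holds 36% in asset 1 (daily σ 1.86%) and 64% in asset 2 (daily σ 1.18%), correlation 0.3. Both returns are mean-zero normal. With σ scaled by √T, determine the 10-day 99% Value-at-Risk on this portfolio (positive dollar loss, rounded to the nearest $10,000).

$3,380,000

σ_p = √(0.36²·1.86² + 0.64²·1.18² + 2·0.3·0.36·0.64·1.86·1.18) = 1.150%.
σ_{10d} = 1.150% × √10 = 3.637%.
z(99%) = 2.326.
VaR = 2.326 × 3.637% = 8.460%; on $40,000,000 that is $3,384,000.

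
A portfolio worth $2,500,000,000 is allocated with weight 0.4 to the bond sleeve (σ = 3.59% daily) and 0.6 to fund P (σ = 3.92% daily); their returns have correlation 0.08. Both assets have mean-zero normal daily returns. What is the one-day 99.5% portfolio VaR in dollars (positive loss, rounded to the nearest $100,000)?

$183,700,000

σ_p² = 0.4²·3.59² + 0.6²·3.92² + 2·0.08·0.4·0.6·3.59·3.92 = 8.1344 (%²).
σ_p = √8.1344 = 2.852%.
At 99.5%, z = 2.576.
VaR = 2.576 × 2.852% = 7.347%; on $2,500,000,000 that is $183,675,000.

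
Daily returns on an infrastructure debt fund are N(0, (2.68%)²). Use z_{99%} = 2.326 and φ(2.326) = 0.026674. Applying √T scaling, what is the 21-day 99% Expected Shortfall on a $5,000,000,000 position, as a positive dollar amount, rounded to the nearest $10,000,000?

σ_{21d} = 2.68% × √21 = 12.281%.
ES multiplier = φ(z)/(1−α) = 0.026674/0.01 = 2.667.
ES = 12.281% × 2.667 = 32.753%; on $5,000,000,000: $1,637,650,000.

$1,640,000,000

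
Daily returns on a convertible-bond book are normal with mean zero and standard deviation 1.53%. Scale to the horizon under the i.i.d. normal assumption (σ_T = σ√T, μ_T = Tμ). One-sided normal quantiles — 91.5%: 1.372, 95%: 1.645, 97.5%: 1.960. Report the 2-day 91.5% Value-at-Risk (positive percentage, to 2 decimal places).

2.97%

σ_{2d} = 1.53% × √2 = 2.164%.
VaR = 1.372 × 2.164% = 2.969%.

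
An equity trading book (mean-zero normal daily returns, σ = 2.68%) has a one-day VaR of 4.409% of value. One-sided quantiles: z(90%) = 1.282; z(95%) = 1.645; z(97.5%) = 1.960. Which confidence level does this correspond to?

95%

Implied z = VaR/σ = 4.409 / 2.68 = 1.645.
This matches z(95%) = 1.645.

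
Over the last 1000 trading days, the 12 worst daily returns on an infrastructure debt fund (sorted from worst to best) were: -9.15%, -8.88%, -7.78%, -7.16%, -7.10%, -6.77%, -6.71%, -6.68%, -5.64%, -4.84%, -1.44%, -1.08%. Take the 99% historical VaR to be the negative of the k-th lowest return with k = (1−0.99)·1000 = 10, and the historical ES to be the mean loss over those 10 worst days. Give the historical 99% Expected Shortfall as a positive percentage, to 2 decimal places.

The 10 worst returns sum to -70.71%.
ES = −(-70.71%) / 10 = 7.071% ≈ 7.07%.

7.07%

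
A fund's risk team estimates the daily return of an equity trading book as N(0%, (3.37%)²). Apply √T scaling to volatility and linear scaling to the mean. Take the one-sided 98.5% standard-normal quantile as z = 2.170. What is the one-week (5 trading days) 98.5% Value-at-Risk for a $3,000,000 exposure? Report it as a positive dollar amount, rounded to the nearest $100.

σ_{5d} = 3.37% × √5 = 7.536%.
VaR = 2.170 × 7.536% = 16.353%.
On $3,000,000: 0.16353 × $3,000,000 = $490,590.

$490,600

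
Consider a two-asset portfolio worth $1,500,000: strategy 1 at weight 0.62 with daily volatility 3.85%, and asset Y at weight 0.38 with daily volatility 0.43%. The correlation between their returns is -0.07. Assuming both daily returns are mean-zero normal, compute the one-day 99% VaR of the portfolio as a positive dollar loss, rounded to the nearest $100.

$83,100

σ_p² = 0.62²·3.85² + 0.38²·0.43² + 2·-0.07·0.62·0.38·3.85·0.43 = 5.6699 (%²).
σ_p = √5.6699 = 2.381%.
At 99%, z = 2.326.
VaR = 2.326 × 2.381% = 5.538%; on $1,500,000 that is $83,070.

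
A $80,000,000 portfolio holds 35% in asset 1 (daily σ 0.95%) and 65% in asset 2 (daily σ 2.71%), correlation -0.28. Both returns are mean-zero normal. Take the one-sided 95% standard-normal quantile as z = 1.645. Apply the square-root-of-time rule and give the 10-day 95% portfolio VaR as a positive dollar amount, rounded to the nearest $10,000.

$7,070,000

σ_p = √(0.35²·0.95² + 0.65²·2.71² + 2·-0.28·0.35·0.65·0.95·2.71) = 1.699%.
σ_{10d} = 1.699% × √10 = 5.373%.
VaR = 1.645 × 5.373% = 8.839%; on $80,000,000 that is $7,071,200.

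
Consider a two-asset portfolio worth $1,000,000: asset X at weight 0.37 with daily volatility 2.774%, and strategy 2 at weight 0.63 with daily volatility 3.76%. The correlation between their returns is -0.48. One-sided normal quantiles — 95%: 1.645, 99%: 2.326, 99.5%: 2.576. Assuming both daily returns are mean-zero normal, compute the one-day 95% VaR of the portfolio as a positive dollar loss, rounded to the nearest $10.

σ_p² = 0.37²·2.774² + 0.63²·3.76² + 2·-0.48·0.37·0.63·2.774·3.76 = 4.3306 (%²).
σ_p = √4.3306 = 2.081%.
VaR = 1.645 × 2.081% = 3.423%; on $1,000,000 that is $34,230.

$34,230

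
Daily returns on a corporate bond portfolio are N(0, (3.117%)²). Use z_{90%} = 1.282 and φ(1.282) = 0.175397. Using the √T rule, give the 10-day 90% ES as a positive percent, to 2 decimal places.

σ_{10d} = 3.117% × √10 = 9.857%.
ES multiplier = φ(z)/(1−α) = 0.175397/0.1 = 1.754.
ES = 9.857% × 1.754 = 17.289%.

17.29%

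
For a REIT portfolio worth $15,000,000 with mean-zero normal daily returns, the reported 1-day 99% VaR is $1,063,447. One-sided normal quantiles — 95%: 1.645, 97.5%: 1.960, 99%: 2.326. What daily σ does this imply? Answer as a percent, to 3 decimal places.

VaR as a fraction: $1,063,447 / $15,000,000 = 7.090%.
σ = VaR / z = 7.090% / 2.326 = 3.048%.

3.048%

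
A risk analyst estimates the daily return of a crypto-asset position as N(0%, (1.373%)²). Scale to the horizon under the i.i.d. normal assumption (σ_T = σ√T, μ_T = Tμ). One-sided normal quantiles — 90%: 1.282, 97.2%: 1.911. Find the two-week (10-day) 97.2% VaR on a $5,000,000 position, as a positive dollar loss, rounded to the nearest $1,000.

$415,000

σ_{10d} = 1.373% × √10 = 4.342%.
VaR = 1.911 × 4.342% = 8.298%.
On $5,000,000: 0.08298 × $5,000,000 = $414,900.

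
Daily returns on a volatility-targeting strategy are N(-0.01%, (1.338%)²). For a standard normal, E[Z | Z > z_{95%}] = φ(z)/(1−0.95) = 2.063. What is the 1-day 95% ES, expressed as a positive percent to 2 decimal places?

2.77%

ES = −(-0.01%) + 1.338% × 2.063 = 2.770%.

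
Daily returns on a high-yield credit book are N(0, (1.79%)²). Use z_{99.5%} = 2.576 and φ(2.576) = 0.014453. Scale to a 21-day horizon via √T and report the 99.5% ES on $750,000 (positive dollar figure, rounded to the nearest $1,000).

$178,000

σ_{21d} = 1.79% × √21 = 8.203%.
ES multiplier = φ(z)/(1−α) = 0.014453/0.005 = 2.891.
ES = 8.203% × 2.891 = 23.715%; on $750,000: $177,862.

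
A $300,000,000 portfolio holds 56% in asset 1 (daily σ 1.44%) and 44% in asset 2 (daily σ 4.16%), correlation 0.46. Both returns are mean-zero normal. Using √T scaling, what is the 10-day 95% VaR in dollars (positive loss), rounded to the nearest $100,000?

$36,100,000

σ_p = √(0.56²·1.44² + 0.44²·4.16² + 2·0.46·0.56·0.44·1.44·4.16) = 2.315%.
σ_{10d} = 2.315% × √10 = 7.321%.
z(95%) = 1.645.
VaR = 1.645 × 7.321% = 12.043%; on $300,000,000 that is $36,129,000.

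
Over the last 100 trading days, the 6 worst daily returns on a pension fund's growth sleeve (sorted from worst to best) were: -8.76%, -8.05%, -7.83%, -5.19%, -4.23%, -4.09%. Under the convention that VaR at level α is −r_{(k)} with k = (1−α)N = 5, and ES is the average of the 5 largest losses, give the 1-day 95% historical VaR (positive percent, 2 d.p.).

4.23%

k = 5; the 5th lowest return is -4.23%, so VaR = 4.23%.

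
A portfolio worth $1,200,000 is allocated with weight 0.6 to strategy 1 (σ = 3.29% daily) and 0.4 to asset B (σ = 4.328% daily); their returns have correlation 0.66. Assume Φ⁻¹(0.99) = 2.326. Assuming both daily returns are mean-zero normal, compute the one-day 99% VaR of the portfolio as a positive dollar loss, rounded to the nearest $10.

$94,260

σ_p² = 0.6²·3.29² + 0.4²·4.328² + 2·0.66·0.6·0.4·3.29·4.328 = 11.4047 (%²).
σ_p = √11.4047 = 3.377%.
VaR = 2.326 × 3.377% = 7.855%; on $1,200,000 that is $94,260.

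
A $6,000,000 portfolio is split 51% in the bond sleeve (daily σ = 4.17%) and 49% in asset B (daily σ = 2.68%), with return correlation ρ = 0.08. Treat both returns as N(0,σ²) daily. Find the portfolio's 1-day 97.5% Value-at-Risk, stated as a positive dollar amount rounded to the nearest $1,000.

$304,000

σ_p² = 0.51²·4.17² + 0.49²·2.68² + 2·0.08·0.51·0.49·4.17·2.68 = 6.6942 (%²).
σ_p = √6.6942 = 2.587%.
At 97.5%, z = 1.960.
VaR = 1.960 × 2.587% = 5.071%; on $6,000,000 that is $304,260.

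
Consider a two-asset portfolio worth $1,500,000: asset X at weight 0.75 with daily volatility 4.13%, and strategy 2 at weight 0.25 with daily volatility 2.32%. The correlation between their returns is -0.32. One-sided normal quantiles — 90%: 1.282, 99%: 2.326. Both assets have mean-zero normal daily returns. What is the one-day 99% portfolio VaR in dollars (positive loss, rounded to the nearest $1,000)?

$103,000

σ_p² = 0.75²·4.13² + 0.25²·2.32² + 2·-0.32·0.75·0.25·4.13·2.32 = 8.7811 (%²).
σ_p = √8.7811 = 2.963%.
VaR = 2.326 × 2.963% = 6.892%; on $1,500,000 that is $103,380.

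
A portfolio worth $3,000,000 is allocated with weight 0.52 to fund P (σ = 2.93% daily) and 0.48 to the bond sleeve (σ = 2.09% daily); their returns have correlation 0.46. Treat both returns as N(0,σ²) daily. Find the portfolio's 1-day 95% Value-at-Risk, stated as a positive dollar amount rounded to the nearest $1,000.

$107,000

σ_p² = 0.52²·2.93² + 0.48²·2.09² + 2·0.46·0.52·0.48·2.93·2.09 = 4.7340 (%²).
σ_p = √4.7340 = 2.176%.
At 95%, z = 1.645.
VaR = 1.645 × 2.176% = 3.580%; on $3,000,000 that is $107,400.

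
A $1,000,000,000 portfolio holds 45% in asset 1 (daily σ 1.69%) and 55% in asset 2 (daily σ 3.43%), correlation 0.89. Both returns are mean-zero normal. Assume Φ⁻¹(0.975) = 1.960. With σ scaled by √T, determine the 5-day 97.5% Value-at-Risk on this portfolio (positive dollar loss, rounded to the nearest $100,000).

σ_p = √(0.45²·1.69² + 0.55²·3.43² + 2·0.89·0.45·0.55·1.69·3.43) = 2.587%.
σ_{5d} = 2.587% × √5 = 5.785%.
VaR = 1.960 × 5.785% = 11.339%; on $1,000,000,000 that is $113,390,000.

$113,400,000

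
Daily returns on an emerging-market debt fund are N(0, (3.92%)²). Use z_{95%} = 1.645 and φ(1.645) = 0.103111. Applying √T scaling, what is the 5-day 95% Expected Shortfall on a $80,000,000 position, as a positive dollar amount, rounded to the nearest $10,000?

σ_{5d} = 3.92% × √5 = 8.765%.
ES multiplier = φ(z)/(1−α) = 0.103111/0.05 = 2.062.
ES = 8.765% × 2.062 = 18.073%; on $80,000,000: $14,458,400.

$14,460,000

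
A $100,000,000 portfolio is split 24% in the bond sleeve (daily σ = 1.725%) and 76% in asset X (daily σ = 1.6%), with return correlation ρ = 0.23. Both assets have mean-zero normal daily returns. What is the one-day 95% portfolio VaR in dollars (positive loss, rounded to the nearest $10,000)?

$2,260,000

σ_p² = 0.24²·1.725² + 0.76²·1.6² + 2·0.23·0.24·0.76·1.725·1.6 = 1.8816 (%²).
σ_p = √1.8816 = 1.372%.
At 95%, z = 1.645.
VaR = 1.645 × 1.372% = 2.257%; on $100,000,000 that is $2,257,000.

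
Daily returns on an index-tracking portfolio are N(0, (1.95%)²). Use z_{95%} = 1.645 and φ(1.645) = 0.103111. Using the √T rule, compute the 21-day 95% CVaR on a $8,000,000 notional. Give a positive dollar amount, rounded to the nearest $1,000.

σ_{21d} = 1.95% × √21 = 8.936%.
ES multiplier = φ(z)/(1−α) = 0.103111/0.05 = 2.062.
ES = 8.936% × 2.062 = 18.426%; on $8,000,000: $1,474,080.

$1,474,000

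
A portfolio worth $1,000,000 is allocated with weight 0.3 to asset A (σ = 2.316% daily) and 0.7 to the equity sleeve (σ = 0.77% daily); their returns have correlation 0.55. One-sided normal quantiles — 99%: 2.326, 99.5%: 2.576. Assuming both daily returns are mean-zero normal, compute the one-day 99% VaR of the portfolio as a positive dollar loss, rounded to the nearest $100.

$25,300

σ_p² = 0.3²·2.316² + 0.7²·0.77² + 2·0.55·0.3·0.7·2.316·0.77 = 1.1852 (%²).
σ_p = √1.1852 = 1.089%.
VaR = 2.326 × 1.089% = 2.533%; on $1,000,000 that is $25,330.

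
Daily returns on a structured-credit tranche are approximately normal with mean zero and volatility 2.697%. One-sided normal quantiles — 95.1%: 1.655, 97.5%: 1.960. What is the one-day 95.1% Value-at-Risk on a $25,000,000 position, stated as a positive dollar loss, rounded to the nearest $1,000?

$1,116,000

VaR = z·σ = 1.655 × 2.697% = 4.464%.
On $25,000,000: 0.04464 × $25,000,000 = $1,116,000.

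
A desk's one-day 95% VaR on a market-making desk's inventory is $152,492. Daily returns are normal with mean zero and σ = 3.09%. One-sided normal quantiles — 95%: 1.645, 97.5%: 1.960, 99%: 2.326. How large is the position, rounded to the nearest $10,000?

VaR as a fraction of value: z·σ = 1.645 × 3.09% = 5.08305%.
Position = $152,492 / 0.0508305 = $3,000,010.

$3,000,000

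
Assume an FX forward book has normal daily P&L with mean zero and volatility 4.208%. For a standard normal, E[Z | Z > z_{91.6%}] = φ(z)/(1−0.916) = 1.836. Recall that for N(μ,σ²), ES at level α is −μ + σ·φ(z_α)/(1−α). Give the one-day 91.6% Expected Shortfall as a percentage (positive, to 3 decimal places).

7.726%

ES = 4.208% × 1.836 = 7.726%.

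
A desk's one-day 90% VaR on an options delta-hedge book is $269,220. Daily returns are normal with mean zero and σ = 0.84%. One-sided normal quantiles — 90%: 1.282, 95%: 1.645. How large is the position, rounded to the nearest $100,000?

VaR as a fraction of value: z·σ = 1.282 × 0.84% = 1.07688%.
Position = $269,220 / 0.0107688 = $25,000,000.

$25,000,000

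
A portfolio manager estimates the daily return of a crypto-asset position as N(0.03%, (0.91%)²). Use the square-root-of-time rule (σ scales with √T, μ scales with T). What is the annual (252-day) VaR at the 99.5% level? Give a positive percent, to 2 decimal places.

At 99.5%, z = 2.576.
σ_{252d} = 0.91% × √252 = 14.446%; μ_{252d} = 252 × 0.03% = 7.560%.
VaR = −(7.560%) + 2.576 × 14.446% = 29.653%.

29.65%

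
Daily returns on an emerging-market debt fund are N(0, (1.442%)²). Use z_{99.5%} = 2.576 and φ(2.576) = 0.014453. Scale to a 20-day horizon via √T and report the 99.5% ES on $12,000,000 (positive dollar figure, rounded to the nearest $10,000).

σ_{20d} = 1.442% × √20 = 6.449%.
ES multiplier = φ(z)/(1−α) = 0.014453/0.005 = 2.891.
ES = 6.449% × 2.891 = 18.644%; on $12,000,000: $2,237,280.

$2,240,000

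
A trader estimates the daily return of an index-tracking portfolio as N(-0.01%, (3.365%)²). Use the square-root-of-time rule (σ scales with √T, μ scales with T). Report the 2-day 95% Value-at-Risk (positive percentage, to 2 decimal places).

At 95%, z = 1.645.
σ_{2d} = 3.365% × √2 = 4.759%; μ_{2d} = 2 × -0.01% = -0.020%.
VaR = −(-0.020%) + 1.645 × 4.759% = 7.849%.

7.85%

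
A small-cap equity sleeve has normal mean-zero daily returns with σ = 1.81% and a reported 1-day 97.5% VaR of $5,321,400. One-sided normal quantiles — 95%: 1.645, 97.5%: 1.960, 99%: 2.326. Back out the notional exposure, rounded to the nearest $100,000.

$150,000,000

VaR as a fraction of value: z·σ = 1.960 × 1.81% = 3.5476%.
Position = $5,321,400 / 0.035476 = $150,000,000.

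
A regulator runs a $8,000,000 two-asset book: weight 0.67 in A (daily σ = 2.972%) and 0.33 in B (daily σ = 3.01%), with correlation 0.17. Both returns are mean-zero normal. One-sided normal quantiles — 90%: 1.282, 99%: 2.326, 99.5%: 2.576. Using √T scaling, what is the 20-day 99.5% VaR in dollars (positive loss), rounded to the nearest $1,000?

σ_p = √(0.67²·2.972² + 0.33²·3.01² + 2·0.17·0.67·0.33·2.972·3.01) = 2.372%.
σ_{20d} = 2.372% × √20 = 10.608%.
VaR = 2.576 × 10.608% = 27.326%; on $8,000,000 that is $2,186,080.

$2,186,000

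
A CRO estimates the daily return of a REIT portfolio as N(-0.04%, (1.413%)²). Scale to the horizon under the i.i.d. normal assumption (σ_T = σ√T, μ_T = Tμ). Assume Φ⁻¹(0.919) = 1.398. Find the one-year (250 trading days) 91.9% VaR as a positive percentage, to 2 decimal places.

σ_{250d} = 1.413% × √250 = 22.341%; μ_{250d} = 250 × -0.04% = -10.000%.
VaR = −(-10.000%) + 1.398 × 22.341% = 41.233%.

41.23%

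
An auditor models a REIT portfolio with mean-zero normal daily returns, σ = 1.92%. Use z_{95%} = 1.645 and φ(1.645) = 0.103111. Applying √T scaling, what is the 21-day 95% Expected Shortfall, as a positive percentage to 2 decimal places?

18.14%

σ_{21d} = 1.92% × √21 = 8.799%.
ES multiplier = φ(z)/(1−α) = 0.103111/0.05 = 2.062.
ES = 8.799% × 2.062 = 18.144%.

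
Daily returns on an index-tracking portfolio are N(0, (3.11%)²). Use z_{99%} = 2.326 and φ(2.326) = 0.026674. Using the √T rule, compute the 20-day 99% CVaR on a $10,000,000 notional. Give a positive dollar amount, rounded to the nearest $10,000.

$3,710,000

σ_{20d} = 3.11% × √20 = 13.908%.
ES multiplier = φ(z)/(1−α) = 0.026674/0.01 = 2.667.
ES = 13.908% × 2.667 = 37.093%; on $10,000,000: $3,709,300.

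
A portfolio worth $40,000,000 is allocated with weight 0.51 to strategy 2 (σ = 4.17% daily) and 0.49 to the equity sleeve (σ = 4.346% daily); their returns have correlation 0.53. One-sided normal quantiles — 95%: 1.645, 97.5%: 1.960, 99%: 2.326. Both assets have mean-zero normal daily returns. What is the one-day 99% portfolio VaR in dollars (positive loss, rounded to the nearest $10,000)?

σ_p² = 0.51²·4.17² + 0.49²·4.346² + 2·0.53·0.51·0.49·4.17·4.346 = 13.8584 (%²).
σ_p = √13.8584 = 3.723%.
VaR = 2.326 × 3.723% = 8.660%; on $40,000,000 that is $3,464,000.

$3,460,000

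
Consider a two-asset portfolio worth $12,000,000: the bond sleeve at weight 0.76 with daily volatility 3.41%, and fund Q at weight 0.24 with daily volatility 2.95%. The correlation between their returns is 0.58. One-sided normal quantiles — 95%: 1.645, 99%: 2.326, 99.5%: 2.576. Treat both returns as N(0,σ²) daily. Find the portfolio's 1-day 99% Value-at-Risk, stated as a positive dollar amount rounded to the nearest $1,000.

σ_p² = 0.76²·3.41² + 0.24²·2.95² + 2·0.58·0.76·0.24·3.41·2.95 = 9.3461 (%²).
σ_p = √9.3461 = 3.057%.
VaR = 2.326 × 3.057% = 7.111%; on $12,000,000 that is $853,320.

$853,000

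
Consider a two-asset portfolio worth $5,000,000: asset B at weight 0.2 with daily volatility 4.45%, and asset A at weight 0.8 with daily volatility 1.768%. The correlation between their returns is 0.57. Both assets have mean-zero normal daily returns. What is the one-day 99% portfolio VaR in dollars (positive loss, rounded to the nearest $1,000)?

$239,000

σ_p² = 0.2²·4.45² + 0.8²·1.768² + 2·0.57·0.2·0.8·4.45·1.768 = 4.2277 (%²).
σ_p = √4.2277 = 2.056%.
At 99%, z = 2.326.
VaR = 2.326 × 2.056% = 4.782%; on $5,000,000 that is $239,100.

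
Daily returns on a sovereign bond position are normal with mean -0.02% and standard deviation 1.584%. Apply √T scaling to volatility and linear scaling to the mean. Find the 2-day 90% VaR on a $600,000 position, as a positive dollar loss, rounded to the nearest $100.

$17,500

At 90%, z = 1.282.
σ_{2d} = 1.584% × √2 = 2.240%; μ_{2d} = 2 × -0.02% = -0.040%.
VaR = −(-0.040%) + 1.282 × 2.240% = 2.912%.
On $600,000: 0.02912 × $600,000 = $17,472.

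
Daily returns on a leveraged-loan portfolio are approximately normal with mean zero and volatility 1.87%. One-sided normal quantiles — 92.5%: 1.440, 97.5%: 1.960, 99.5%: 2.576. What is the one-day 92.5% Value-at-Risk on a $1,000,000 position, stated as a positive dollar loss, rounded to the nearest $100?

$26,900

VaR = z·σ = 1.440 × 1.87% = 2.693%.
On $1,000,000: 0.02693 × $1,000,000 = $26,930.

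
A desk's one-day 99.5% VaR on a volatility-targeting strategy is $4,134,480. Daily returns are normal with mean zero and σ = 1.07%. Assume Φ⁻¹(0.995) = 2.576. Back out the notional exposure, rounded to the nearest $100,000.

VaR as a fraction of value: z·σ = 2.576 × 1.07% = 2.75632%.
Position = $4,134,480 / 0.0275632 = $150,000,000.

$150,000,000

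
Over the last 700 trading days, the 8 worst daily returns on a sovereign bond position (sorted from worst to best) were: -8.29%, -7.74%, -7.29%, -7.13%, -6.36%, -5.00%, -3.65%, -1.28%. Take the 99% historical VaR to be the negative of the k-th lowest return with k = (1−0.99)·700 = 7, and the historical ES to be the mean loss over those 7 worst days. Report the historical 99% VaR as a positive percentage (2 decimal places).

3.65%

k = 7; the 7th lowest return is -3.65%, so VaR = 3.65%.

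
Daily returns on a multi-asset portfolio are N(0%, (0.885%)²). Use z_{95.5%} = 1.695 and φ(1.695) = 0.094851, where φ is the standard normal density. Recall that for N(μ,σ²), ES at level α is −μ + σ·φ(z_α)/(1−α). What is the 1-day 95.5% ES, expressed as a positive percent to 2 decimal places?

Tail multiplier: φ(z)/(1−α) = 0.094851 / 0.045 = 2.108.
ES = 0.885% × 2.108 = 1.866%.

1.87%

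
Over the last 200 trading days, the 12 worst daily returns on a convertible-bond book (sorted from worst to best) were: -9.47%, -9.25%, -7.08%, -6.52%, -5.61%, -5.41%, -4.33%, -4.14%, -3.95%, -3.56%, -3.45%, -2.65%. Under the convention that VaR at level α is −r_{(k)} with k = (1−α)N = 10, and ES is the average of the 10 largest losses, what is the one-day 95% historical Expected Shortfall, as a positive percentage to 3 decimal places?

The 10 worst returns sum to -59.32%.
ES = −(-59.32%) / 10 = 5.932%.

5.932%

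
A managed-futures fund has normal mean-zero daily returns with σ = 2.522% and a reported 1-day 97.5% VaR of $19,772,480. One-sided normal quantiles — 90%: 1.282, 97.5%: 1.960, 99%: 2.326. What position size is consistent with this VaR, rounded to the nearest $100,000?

$400,000,000

VaR as a fraction of value: z·σ = 1.960 × 2.522% = 4.94312%.
Position = $19,772,480 / 0.0494312 = $400,000,000.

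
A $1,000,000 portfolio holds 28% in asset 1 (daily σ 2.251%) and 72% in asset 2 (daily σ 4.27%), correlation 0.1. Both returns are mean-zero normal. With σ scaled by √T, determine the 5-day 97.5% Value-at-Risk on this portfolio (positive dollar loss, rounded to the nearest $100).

σ_p = √(0.28²·2.251² + 0.72²·4.27² + 2·0.1·0.28·0.72·2.251·4.27) = 3.199%.
σ_{5d} = 3.199% × √5 = 7.153%.
z(97.5%) = 1.960.
VaR = 1.960 × 7.153% = 14.020%; on $1,000,000 that is $140,200.

$140,200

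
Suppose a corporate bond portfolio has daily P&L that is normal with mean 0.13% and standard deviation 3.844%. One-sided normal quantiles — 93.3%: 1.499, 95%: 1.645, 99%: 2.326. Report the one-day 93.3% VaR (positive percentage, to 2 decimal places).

VaR = −μ + z·σ = −(0.13%) + 1.499 × 3.844% = 5.632%.

5.63%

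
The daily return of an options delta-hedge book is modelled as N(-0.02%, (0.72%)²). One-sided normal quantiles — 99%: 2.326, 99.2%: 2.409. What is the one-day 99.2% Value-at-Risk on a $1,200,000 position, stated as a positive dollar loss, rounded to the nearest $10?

VaR = −μ + z·σ = −(-0.02%) + 2.409 × 0.72% = 1.754%.
On $1,200,000: 0.01754 × $1,200,000 = $21,048.

$21,050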